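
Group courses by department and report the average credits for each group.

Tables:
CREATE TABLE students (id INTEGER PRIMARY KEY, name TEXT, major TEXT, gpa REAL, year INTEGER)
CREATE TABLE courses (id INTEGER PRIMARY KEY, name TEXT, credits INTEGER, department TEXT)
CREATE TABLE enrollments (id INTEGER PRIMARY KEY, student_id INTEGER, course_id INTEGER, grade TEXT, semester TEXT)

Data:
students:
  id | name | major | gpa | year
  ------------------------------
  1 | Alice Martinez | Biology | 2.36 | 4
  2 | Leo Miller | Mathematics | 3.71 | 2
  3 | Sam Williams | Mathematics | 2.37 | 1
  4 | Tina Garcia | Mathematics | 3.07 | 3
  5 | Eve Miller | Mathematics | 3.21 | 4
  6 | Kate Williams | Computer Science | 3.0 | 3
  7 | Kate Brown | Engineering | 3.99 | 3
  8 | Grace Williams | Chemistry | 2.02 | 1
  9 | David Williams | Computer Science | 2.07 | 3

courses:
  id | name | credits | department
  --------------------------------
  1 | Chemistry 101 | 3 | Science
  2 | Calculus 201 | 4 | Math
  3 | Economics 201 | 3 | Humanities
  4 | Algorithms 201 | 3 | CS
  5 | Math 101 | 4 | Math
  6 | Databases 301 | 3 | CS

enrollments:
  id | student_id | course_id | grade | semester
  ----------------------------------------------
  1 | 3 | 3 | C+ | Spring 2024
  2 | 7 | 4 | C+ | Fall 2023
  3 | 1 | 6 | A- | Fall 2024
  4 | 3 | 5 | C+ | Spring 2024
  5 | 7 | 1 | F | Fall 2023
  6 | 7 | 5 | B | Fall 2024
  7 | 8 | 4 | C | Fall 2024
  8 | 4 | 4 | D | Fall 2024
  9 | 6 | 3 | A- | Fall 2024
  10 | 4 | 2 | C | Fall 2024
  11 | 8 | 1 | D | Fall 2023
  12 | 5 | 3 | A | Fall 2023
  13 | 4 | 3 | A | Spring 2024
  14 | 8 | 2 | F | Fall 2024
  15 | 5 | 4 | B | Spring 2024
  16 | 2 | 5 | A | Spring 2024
SELECT department, AVG(credits) AS avg_credits FROM courses GROUP BY department

Execution result:
department | avg_credits
CS | 3.00
Humanities | 3.00
Math | 4.00
Science | 3.00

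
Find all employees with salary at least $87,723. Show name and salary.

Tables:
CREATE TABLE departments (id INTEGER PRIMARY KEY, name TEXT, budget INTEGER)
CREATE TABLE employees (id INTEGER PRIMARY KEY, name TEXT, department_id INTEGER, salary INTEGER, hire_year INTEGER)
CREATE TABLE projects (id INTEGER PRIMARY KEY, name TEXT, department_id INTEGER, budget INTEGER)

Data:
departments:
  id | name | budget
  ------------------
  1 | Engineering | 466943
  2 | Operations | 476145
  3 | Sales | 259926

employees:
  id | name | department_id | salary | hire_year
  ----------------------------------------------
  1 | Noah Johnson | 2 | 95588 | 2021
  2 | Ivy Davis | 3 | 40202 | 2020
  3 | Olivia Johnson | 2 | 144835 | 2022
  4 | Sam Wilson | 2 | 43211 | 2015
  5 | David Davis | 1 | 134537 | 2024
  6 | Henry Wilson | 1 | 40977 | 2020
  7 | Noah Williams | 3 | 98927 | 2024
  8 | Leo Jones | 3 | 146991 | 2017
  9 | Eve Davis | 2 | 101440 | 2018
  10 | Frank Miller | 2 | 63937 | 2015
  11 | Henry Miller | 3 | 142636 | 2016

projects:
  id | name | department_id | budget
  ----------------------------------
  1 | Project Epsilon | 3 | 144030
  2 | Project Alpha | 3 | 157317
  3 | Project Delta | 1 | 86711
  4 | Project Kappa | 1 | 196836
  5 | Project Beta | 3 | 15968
SELECT name, salary FROM employees WHERE salary >= 87723

Execution result:
name | salary
Noah Johnson | 95588
Olivia Johnson | 144835
David Davis | 134537
Noah Williams | 98927
Leo Jones | 146991
Eve Davis | 101440
Henry Miller | 142636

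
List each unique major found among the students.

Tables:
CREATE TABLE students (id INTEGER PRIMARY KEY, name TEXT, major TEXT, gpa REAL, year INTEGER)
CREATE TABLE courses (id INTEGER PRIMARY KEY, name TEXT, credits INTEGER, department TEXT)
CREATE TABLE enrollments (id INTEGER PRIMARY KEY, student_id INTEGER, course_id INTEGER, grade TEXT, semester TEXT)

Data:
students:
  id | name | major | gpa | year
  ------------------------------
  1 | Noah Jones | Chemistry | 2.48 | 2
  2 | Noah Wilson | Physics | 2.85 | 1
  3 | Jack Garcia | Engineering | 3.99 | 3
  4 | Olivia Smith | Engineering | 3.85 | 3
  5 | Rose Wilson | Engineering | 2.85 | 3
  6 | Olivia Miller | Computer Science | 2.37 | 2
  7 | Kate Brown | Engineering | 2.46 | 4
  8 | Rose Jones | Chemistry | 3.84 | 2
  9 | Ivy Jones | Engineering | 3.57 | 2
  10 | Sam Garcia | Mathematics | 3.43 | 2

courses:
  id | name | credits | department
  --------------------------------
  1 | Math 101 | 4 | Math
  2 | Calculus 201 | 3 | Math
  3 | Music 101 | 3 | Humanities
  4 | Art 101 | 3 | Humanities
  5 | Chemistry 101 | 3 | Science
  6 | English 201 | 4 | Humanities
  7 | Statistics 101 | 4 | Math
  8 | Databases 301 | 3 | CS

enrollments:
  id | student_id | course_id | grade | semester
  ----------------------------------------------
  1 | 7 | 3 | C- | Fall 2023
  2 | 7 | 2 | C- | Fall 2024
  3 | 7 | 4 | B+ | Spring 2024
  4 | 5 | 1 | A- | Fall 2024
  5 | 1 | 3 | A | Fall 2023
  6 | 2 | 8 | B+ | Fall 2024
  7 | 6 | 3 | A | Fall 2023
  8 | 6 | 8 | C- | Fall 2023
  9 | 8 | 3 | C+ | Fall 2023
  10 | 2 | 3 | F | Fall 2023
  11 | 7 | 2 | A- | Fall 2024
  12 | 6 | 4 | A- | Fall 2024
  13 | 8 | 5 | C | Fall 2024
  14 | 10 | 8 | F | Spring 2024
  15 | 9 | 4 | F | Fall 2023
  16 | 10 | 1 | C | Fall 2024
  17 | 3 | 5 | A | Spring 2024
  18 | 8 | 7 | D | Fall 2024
SELECT DISTINCT major FROM students

Execution result:
major
Chemistry
Physics
Engineering
Computer Science
Mathematics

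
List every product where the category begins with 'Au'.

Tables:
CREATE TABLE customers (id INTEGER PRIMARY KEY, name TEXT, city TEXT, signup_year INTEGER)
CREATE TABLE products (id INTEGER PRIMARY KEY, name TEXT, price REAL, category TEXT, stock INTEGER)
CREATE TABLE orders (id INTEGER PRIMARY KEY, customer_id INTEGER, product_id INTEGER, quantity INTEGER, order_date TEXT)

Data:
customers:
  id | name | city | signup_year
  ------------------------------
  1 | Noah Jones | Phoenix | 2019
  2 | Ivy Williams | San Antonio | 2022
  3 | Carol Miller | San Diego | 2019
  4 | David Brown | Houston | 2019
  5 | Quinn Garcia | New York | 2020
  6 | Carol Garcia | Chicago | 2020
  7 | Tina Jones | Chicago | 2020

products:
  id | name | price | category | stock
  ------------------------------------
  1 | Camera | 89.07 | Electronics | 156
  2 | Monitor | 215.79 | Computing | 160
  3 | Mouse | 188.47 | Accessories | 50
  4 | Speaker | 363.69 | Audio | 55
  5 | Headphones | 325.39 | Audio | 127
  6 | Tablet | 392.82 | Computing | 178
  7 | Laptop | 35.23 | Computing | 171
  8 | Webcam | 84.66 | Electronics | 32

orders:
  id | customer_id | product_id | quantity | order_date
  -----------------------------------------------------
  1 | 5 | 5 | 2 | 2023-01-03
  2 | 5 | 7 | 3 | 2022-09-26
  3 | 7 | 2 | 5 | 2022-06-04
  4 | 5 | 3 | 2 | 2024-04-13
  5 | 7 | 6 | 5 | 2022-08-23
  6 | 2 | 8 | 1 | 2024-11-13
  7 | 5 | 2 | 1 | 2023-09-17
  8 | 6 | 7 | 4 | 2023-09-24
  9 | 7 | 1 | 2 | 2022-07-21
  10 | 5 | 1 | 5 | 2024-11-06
SELECT name, category FROM products WHERE category LIKE 'Au%'

Execution result:
name | category
Speaker | Audio
Headphones | Audio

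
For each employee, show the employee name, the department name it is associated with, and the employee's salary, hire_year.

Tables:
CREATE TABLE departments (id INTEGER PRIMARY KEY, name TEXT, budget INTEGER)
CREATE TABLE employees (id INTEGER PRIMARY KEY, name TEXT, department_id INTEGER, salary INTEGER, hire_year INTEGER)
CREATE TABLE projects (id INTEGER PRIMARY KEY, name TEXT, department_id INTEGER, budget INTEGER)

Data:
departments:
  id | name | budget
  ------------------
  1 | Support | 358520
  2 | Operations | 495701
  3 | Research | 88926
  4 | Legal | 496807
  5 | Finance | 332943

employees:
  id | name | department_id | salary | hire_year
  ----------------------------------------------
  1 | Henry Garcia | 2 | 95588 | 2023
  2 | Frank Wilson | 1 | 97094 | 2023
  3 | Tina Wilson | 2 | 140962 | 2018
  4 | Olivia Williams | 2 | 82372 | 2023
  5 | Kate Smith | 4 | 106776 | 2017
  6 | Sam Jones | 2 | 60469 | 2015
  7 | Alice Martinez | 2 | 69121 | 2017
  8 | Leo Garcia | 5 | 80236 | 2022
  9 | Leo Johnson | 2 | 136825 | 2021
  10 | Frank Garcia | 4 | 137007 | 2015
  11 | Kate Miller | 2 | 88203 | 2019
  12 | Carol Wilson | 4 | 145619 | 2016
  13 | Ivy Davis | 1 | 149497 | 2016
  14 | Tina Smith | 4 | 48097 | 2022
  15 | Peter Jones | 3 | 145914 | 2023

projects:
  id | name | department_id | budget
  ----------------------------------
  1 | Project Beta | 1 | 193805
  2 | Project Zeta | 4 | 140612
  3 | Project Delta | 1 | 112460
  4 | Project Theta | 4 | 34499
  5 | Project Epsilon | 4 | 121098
SELECT c.name, p.name AS department, c.salary, c.hire_year FROM employees c JOIN departments p ON c.department_id = p.id

Execution result:
name | department | salary | hire_year
Henry Garcia | Operations | 95588 | 2023
Frank Wilson | Support | 97094 | 2023
Tina Wilson | Operations | 140962 | 2018
Olivia Williams | Operations | 82372 | 2023
Kate Smith | Legal | 106776 | 2017
Sam Jones | Operations | 60469 | 2015
Alice Martinez | Operations | 69121 | 2017
Leo Garcia | Finance | 80236 | 2022
Leo Johnson | Operations | 136825 | 2021
Frank Garcia | Legal | 137007 | 2015
Kate Miller | Operations | 88203 | 2019
Carol Wilson | Legal | 145619 | 2016
Ivy Davis | Support | 149497 | 2016
Tina Smith | Legal | 48097 | 2022
Peter Jones | Research | 145914 | 2023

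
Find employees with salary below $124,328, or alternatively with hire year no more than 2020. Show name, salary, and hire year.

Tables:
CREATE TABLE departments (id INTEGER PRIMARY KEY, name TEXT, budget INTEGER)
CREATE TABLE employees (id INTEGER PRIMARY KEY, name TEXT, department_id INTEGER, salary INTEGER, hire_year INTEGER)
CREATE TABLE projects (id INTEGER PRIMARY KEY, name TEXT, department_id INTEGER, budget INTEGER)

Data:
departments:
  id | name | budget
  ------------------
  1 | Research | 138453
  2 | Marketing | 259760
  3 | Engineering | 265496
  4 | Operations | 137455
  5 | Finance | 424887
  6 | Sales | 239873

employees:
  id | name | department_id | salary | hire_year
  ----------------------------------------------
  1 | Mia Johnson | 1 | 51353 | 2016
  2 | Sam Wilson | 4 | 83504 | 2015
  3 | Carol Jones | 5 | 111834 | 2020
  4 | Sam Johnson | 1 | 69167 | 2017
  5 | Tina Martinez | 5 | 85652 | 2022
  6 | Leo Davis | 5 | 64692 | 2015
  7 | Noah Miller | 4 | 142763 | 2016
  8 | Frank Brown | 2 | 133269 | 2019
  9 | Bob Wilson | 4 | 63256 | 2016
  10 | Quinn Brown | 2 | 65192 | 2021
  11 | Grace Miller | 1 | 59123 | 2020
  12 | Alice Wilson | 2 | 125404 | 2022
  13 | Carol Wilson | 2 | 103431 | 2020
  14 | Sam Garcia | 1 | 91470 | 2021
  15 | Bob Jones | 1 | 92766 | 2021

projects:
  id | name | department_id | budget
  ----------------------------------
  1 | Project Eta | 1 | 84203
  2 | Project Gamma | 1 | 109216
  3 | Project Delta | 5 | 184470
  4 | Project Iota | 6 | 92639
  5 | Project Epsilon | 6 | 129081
SELECT name, salary, hire_year FROM employees WHERE salary < 124328 OR hire_year <= 2020

Execution result:
name | salary | hire_year
Mia Johnson | 51353 | 2016
Sam Wilson | 83504 | 2015
Carol Jones | 111834 | 2020
Sam Johnson | 69167 | 2017
Tina Martinez | 85652 | 2022
Leo Davis | 64692 | 2015
Noah Miller | 142763 | 2016
Frank Brown | 133269 | 2019
Bob Wilson | 63256 | 2016
Quinn Brown | 65192 | 2021
Grace Miller | 59123 | 2020
Carol Wilson | 103431 | 2020
Sam Garcia | 91470 | 2021
Bob Jones | 92766 | 2021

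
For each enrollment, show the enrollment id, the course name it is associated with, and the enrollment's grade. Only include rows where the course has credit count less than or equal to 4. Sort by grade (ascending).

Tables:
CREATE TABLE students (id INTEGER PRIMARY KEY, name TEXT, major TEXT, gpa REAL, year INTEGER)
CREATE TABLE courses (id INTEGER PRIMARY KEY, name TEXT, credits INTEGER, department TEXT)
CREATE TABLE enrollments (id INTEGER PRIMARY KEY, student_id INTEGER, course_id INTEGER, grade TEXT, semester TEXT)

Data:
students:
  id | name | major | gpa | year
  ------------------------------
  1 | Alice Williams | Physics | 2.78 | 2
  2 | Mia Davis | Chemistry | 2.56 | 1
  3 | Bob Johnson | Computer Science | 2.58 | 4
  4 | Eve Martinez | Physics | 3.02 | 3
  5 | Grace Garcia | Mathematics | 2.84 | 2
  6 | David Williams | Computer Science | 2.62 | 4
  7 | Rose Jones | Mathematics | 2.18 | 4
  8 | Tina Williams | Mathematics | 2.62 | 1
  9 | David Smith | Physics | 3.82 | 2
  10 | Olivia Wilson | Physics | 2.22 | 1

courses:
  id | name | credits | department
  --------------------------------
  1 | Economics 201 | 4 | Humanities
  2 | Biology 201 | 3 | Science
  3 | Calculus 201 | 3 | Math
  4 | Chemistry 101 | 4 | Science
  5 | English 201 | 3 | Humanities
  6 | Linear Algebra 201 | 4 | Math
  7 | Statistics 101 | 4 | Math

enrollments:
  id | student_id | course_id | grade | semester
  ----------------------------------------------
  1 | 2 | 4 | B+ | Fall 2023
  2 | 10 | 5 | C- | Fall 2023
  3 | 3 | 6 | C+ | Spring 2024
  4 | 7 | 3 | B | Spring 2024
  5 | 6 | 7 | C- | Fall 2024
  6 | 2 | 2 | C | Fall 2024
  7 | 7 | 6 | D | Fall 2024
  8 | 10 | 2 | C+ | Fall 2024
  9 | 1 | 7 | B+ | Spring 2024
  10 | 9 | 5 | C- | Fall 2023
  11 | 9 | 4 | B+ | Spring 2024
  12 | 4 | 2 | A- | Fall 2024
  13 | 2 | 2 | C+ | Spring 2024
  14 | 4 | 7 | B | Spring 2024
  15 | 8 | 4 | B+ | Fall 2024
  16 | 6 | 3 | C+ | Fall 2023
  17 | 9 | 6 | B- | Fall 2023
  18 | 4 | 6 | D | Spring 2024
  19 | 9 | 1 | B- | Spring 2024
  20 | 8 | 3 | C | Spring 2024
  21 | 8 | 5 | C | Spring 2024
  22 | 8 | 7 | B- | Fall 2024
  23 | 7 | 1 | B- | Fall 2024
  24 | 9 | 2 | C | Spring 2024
SELECT c.id, p.name AS course, c.grade FROM enrollments c JOIN courses p ON c.course_id = p.id WHERE p.credits <= 4 ORDER BY c.grade ASC

Execution result:
id | course | grade
12 | Biology 201 | A-
4 | Calculus 201 | B
14 | Statistics 101 | B
1 | Chemistry 101 | B+
9 | Statistics 101 | B+
11 | Chemistry 101 | B+
15 | Chemistry 101 | B+
17 | Linear Algebra 201 | B-
19 | Economics 201 | B-
22 | Statistics 101 | B-
23 | Economics 201 | B-
6 | Biology 201 | C
20 | Calculus 201 | C
21 | English 201 | C
24 | Biology 201 | C
3 | Linear Algebra 201 | C+
8 | Biology 201 | C+
13 | Biology 201 | C+
16 | Calculus 201 | C+
2 | English 201 | C-
5 | Statistics 101 | C-
10 | English 201 | C-
7 | Linear Algebra 201 | D
18 | Linear Algebra 201 | D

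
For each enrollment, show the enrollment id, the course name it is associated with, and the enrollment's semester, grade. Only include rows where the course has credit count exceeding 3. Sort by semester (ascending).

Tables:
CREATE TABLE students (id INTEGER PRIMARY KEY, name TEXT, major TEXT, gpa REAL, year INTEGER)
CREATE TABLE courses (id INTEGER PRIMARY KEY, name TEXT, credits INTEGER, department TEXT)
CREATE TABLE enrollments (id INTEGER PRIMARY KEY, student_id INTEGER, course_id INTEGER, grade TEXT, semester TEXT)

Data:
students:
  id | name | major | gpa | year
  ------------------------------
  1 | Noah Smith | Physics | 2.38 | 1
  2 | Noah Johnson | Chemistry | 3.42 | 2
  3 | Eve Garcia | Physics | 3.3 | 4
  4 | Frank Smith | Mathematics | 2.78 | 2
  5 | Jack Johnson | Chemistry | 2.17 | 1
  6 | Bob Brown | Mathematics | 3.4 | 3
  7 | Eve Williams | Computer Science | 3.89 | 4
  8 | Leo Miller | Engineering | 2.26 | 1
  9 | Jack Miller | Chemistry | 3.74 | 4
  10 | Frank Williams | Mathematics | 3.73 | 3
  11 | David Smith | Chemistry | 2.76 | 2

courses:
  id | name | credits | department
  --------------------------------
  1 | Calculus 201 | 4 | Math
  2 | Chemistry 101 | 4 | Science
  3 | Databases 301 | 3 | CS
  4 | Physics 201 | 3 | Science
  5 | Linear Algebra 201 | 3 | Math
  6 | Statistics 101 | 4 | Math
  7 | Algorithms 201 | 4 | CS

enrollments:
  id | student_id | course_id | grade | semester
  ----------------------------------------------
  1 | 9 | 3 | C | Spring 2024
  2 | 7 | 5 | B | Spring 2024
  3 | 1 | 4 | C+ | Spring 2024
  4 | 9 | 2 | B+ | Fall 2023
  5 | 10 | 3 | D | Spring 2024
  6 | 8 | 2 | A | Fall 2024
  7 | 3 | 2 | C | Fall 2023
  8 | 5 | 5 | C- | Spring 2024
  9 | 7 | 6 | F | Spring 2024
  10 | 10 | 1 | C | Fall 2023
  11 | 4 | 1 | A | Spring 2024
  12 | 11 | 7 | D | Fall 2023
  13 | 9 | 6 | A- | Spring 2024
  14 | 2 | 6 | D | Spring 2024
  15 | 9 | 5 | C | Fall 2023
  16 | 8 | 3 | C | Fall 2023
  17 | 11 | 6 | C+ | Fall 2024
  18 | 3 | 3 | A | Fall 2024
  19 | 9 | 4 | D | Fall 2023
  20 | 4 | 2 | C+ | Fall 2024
SELECT c.id, p.name AS course, c.semester, c.grade FROM enrollments c JOIN courses p ON c.course_id = p.id WHERE p.credits > 3 ORDER BY c.semester ASC

Execution result:
id | course | semester | grade
4 | Chemistry 101 | Fall 2023 | B+
7 | Chemistry 101 | Fall 2023 | C
10 | Calculus 201 | Fall 2023 | C
12 | Algorithms 201 | Fall 2023 | D
6 | Chemistry 101 | Fall 2024 | A
17 | Statistics 101 | Fall 2024 | C+
20 | Chemistry 101 | Fall 2024 | C+
9 | Statistics 101 | Spring 2024 | F
11 | Calculus 201 | Spring 2024 | A
13 | Statistics 101 | Spring 2024 | A-
14 | Statistics 101 | Spring 2024 | D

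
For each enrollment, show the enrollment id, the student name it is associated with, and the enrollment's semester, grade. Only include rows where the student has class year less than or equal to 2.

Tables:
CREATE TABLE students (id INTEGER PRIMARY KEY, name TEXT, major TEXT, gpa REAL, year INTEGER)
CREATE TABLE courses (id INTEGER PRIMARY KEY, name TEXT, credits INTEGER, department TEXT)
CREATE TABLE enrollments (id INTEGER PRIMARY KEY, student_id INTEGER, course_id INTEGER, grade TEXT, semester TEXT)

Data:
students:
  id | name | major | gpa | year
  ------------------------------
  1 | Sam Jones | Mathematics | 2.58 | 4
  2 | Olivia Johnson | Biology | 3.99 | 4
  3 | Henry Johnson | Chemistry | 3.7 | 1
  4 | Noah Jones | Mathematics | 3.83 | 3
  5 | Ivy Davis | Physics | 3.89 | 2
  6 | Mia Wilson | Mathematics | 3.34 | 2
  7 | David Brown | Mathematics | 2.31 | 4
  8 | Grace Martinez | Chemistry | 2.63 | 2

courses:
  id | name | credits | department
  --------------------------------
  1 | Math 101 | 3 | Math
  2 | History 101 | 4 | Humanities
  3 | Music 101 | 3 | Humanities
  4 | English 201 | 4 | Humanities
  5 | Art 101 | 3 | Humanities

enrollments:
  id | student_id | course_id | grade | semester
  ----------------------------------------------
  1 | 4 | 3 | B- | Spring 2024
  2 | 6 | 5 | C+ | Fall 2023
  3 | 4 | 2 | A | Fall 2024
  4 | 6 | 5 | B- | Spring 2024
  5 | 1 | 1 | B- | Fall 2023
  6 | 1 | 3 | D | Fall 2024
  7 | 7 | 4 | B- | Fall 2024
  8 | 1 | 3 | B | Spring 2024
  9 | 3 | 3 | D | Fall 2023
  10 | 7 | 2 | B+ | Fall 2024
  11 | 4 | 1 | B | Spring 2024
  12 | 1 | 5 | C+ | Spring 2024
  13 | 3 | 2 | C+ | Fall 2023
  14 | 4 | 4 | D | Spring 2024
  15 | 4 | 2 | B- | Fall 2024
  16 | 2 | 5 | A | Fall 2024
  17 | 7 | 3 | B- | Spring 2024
SELECT c.id, p.name AS student, c.semester, c.grade FROM enrollments c JOIN students p ON c.student_id = p.id WHERE p.year <= 2

Execution result:
id | student | semester | grade
2 | Mia Wilson | Fall 2023 | C+
4 | Mia Wilson | Spring 2024 | B-
9 | Henry Johnson | Fall 2023 | D
13 | Henry Johnson | Fall 2023 | C+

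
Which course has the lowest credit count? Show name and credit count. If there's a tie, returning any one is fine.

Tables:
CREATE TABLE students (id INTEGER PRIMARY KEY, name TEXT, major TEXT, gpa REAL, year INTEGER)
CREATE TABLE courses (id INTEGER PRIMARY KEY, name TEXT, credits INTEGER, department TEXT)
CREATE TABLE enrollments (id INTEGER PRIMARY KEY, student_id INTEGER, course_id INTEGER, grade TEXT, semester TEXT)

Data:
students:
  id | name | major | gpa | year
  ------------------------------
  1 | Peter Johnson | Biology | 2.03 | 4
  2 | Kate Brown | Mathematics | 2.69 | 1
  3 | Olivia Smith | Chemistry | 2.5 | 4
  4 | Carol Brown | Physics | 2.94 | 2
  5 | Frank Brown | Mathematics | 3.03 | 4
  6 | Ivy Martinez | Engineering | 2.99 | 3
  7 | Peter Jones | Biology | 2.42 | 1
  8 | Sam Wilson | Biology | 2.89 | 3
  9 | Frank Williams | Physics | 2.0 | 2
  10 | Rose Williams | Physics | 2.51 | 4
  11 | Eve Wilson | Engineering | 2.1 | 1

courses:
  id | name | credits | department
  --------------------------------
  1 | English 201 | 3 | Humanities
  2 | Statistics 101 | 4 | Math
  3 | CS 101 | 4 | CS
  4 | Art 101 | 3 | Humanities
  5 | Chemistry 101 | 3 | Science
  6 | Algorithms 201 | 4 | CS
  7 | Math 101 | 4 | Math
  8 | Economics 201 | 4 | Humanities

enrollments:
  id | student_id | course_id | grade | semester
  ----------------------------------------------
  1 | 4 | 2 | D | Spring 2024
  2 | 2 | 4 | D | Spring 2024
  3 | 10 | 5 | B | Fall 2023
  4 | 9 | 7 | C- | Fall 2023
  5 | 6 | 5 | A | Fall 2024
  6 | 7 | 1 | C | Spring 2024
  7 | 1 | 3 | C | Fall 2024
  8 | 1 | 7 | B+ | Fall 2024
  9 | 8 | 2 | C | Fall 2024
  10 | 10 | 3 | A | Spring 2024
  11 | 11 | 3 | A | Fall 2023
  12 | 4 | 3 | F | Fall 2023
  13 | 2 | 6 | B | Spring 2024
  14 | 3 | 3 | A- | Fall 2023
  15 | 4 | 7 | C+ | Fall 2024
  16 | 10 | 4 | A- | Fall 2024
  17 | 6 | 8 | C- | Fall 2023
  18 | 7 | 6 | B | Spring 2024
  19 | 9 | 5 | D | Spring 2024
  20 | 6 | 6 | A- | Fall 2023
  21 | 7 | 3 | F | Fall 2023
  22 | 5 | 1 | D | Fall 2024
SELECT name, credits FROM courses ORDER BY credits ASC LIMIT 1

Execution result:
name | credits
English 201 | 3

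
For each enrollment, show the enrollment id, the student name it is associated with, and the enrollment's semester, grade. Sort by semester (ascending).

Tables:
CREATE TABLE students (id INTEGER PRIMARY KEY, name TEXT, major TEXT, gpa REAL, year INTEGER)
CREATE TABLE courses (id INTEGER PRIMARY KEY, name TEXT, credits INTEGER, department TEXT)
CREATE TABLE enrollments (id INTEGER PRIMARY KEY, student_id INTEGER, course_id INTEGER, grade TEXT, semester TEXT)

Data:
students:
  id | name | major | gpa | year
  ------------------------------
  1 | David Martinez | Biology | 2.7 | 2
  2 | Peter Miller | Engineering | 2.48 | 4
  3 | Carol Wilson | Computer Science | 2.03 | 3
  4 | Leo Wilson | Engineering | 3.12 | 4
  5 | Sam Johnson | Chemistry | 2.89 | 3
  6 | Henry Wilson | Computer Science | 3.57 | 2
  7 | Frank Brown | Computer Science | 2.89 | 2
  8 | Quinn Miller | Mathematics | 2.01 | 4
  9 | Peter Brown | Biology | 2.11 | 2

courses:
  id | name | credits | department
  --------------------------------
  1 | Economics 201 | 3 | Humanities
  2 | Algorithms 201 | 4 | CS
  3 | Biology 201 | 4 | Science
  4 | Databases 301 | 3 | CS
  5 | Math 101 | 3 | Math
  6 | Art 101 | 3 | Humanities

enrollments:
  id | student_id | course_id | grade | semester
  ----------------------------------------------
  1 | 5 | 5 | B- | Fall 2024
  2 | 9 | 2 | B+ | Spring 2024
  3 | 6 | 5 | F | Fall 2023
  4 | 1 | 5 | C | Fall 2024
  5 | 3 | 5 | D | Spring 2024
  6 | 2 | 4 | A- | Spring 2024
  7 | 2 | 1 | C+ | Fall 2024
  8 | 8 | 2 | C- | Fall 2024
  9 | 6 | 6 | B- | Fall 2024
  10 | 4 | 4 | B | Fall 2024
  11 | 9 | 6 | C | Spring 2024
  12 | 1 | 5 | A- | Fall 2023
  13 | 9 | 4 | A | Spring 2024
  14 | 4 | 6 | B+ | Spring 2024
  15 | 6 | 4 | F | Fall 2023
SELECT c.id, p.name AS student, c.semester, c.grade FROM enrollments c JOIN students p ON c.student_id = p.id ORDER BY c.semester ASC

Execution result:
id | student | semester | grade
3 | Henry Wilson | Fall 2023 | F
12 | David Martinez | Fall 2023 | A-
15 | Henry Wilson | Fall 2023 | F
1 | Sam Johnson | Fall 2024 | B-
4 | David Martinez | Fall 2024 | C
7 | Peter Miller | Fall 2024 | C+
8 | Quinn Miller | Fall 2024 | C-
9 | Henry Wilson | Fall 2024 | B-
10 | Leo Wilson | Fall 2024 | B
2 | Peter Brown | Spring 2024 | B+
5 | Carol Wilson | Spring 2024 | D
6 | Peter Miller | Spring 2024 | A-
11 | Peter Brown | Spring 2024 | C
13 | Peter Brown | Spring 2024 | A
14 | Leo Wilson | Spring 2024 | B+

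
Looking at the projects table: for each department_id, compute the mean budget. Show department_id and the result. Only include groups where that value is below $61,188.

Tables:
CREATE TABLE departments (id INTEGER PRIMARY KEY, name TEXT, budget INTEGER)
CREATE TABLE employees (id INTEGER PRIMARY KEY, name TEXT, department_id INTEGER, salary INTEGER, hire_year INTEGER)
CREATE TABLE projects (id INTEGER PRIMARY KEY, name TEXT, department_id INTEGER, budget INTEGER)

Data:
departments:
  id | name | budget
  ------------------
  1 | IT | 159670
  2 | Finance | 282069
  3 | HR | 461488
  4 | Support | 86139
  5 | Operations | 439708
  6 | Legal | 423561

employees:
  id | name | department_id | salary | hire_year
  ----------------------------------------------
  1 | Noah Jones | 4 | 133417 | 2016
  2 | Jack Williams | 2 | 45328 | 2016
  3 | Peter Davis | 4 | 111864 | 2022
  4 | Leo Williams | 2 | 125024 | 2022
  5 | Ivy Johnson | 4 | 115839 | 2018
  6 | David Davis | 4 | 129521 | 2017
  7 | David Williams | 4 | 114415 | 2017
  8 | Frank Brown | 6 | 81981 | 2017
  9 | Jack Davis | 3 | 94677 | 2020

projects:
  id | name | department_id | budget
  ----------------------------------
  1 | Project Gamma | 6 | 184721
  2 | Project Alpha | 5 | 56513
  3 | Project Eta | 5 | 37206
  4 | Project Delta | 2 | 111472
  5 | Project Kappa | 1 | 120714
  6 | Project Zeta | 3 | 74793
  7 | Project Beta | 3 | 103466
SELECT department_id, AVG(budget) AS avg_budget FROM projects GROUP BY department_id HAVING AVG(budget) < 61188

Execution result:
department_id | avg_budget
5 | 46859.50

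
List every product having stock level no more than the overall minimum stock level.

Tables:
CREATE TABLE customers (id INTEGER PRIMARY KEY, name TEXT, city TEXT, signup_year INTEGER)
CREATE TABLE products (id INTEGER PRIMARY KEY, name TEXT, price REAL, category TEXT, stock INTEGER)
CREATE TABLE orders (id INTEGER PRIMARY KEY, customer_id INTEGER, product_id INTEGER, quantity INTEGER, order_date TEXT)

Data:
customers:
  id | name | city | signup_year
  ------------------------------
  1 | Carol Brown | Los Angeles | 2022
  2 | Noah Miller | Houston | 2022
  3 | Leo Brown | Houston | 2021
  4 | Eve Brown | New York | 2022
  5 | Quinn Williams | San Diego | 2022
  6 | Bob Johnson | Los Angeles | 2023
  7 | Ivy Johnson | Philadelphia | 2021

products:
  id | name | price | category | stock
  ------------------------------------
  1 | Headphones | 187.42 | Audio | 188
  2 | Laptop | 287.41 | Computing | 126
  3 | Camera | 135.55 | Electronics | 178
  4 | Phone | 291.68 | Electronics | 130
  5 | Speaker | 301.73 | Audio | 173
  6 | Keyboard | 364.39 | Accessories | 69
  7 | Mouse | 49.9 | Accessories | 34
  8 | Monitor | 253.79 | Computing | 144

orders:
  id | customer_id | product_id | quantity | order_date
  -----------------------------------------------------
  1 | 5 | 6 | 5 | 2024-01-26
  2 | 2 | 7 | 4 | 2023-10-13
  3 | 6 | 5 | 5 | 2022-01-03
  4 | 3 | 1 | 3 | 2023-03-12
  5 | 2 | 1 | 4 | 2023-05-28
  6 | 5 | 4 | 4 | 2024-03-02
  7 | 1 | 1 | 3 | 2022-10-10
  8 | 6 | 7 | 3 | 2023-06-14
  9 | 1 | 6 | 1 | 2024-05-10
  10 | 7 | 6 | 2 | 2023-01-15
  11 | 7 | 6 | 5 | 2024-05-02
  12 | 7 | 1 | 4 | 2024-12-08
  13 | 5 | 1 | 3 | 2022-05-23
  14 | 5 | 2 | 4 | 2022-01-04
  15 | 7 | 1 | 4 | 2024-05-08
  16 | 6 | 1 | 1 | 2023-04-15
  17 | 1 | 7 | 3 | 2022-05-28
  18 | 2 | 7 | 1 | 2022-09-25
SELECT name, stock FROM products WHERE stock <= (SELECT MIN(stock) FROM products)

Execution result:
name | stock
Mouse | 34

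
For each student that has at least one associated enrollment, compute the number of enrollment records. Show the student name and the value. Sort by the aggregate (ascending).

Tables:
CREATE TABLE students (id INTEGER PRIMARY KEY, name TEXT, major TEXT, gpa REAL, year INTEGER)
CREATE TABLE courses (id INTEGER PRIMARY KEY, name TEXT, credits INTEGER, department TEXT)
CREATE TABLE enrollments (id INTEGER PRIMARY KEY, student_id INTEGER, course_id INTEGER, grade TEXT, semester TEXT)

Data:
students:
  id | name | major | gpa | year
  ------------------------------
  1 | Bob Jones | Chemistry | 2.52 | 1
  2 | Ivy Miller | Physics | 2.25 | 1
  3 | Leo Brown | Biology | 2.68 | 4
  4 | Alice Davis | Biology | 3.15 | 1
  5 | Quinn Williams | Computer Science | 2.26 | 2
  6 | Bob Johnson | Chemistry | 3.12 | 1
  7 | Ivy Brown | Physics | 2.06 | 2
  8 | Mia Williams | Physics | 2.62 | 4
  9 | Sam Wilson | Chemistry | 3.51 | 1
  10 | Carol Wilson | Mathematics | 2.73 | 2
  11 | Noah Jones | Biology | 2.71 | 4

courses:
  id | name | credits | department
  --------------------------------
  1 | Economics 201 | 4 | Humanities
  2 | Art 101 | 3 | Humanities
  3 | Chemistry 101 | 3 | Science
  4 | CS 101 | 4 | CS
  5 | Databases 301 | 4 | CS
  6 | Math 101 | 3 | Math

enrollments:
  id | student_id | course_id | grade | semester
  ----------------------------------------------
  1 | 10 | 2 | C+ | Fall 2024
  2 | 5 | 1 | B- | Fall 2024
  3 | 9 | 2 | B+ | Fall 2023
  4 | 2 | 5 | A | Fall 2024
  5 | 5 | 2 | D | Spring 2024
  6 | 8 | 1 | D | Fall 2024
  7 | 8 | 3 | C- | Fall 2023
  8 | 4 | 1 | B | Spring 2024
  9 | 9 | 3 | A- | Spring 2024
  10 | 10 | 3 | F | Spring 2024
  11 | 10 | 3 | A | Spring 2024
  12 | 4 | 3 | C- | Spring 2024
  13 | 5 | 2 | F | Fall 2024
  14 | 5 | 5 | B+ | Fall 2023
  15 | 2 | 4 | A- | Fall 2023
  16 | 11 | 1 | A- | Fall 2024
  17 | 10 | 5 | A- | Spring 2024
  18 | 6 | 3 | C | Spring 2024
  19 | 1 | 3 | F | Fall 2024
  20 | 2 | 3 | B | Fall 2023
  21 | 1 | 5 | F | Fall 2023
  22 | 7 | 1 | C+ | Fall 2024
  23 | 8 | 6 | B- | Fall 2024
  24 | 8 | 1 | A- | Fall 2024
SELECT p.name, COUNT(*) AS n FROM enrollments c JOIN students p ON c.student_id = p.id GROUP BY p.id, p.name ORDER BY n ASC

Execution result:
name | n
Bob Johnson | 1
Ivy Brown | 1
Noah Jones | 1
Bob Jones | 2
Alice Davis | 2
Sam Wilson | 2
Ivy Miller | 3
Quinn Williams | 4
Mia Williams | 4
Carol Wilson | 4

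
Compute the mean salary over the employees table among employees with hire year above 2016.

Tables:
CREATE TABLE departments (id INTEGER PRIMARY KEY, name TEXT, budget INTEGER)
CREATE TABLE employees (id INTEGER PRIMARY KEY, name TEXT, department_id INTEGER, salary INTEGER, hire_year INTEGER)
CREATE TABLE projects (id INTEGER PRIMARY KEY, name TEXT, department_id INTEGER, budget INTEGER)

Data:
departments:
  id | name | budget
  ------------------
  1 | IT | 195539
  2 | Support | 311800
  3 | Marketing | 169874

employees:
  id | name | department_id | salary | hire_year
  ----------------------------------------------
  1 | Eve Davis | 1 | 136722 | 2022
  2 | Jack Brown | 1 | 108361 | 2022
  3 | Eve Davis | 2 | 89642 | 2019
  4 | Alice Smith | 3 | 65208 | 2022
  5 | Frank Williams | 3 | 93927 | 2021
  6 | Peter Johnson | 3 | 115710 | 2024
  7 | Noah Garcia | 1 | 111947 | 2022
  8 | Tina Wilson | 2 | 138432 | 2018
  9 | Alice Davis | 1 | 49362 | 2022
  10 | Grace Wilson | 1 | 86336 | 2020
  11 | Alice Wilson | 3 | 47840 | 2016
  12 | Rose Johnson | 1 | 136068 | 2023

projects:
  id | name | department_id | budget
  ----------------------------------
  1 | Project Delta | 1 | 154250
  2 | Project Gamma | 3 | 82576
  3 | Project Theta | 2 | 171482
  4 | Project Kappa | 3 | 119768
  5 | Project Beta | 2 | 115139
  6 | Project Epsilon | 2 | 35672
SELECT AVG(salary) FROM employees WHERE hire_year > 2016

Execution result:
102883.18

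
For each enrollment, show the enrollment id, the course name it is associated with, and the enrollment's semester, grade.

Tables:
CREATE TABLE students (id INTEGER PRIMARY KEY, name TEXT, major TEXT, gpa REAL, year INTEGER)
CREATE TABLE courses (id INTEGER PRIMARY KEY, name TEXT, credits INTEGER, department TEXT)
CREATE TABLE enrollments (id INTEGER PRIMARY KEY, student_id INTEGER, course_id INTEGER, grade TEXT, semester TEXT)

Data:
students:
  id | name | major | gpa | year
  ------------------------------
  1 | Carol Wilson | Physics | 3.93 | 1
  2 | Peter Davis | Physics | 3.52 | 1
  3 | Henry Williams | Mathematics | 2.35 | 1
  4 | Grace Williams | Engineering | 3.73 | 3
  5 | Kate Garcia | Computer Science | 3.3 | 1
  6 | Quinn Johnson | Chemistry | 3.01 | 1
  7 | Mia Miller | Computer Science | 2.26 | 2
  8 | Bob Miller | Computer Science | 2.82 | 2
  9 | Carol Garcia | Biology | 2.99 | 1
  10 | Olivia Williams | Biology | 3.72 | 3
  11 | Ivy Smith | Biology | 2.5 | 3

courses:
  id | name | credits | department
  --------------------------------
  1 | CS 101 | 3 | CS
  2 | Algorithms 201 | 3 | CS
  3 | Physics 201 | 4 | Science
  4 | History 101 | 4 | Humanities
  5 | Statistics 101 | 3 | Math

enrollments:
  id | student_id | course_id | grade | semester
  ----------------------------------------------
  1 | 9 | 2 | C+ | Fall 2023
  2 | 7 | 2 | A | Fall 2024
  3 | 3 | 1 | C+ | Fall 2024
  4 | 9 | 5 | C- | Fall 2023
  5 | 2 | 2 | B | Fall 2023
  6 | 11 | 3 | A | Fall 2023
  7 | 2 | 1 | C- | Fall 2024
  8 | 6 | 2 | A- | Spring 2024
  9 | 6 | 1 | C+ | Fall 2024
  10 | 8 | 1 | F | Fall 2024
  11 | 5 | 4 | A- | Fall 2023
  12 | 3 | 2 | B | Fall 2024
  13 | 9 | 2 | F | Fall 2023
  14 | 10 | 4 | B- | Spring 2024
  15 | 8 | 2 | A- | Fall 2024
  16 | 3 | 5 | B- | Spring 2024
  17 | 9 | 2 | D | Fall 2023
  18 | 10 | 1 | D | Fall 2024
SELECT c.id, p.name AS course, c.semester, c.grade FROM enrollments c JOIN courses p ON c.course_id = p.id

Execution result:
id | course | semester | grade
1 | Algorithms 201 | Fall 2023 | C+
2 | Algorithms 201 | Fall 2024 | A
3 | CS 101 | Fall 2024 | C+
4 | Statistics 101 | Fall 2023 | C-
5 | Algorithms 201 | Fall 2023 | B
6 | Physics 201 | Fall 2023 | A
7 | CS 101 | Fall 2024 | C-
8 | Algorithms 201 | Spring 2024 | A-
9 | CS 101 | Fall 2024 | C+
10 | CS 101 | Fall 2024 | F
11 | History 101 | Fall 2023 | A-
12 | Algorithms 201 | Fall 2024 | B
13 | Algorithms 201 | Fall 2023 | F
14 | History 101 | Spring 2024 | B-
15 | Algorithms 201 | Fall 2024 | A-
16 | Statistics 101 | Spring 2024 | B-
17 | Algorithms 201 | Fall 2023 | D
18 | CS 101 | Fall 2024 | D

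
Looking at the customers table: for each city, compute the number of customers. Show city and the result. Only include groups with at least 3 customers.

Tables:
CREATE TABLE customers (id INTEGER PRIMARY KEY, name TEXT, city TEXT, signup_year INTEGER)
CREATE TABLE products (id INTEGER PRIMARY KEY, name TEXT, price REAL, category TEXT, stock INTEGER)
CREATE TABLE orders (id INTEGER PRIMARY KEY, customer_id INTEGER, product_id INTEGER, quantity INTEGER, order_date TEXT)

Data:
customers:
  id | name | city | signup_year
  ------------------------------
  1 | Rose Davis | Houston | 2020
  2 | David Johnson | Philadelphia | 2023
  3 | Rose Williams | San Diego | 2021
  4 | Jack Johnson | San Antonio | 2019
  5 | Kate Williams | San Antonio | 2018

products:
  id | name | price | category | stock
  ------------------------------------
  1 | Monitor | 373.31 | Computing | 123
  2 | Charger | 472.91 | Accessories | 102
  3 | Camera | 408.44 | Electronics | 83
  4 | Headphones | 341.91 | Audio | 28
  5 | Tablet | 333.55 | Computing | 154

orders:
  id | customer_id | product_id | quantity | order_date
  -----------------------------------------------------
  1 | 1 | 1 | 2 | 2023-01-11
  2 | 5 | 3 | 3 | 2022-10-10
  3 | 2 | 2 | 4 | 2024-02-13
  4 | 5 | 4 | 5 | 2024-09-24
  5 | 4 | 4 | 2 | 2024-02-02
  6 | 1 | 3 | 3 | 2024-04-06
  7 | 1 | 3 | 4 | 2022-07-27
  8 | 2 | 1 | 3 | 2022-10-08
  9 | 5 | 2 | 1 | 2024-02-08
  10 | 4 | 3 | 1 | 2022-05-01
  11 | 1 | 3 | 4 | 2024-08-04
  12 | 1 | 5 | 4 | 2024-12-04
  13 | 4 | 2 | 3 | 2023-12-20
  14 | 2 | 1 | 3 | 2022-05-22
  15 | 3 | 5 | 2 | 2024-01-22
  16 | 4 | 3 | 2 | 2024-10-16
SELECT city, COUNT(*) AS n FROM customers GROUP BY city HAVING COUNT(*) >= 3

Execution result:
(no rows)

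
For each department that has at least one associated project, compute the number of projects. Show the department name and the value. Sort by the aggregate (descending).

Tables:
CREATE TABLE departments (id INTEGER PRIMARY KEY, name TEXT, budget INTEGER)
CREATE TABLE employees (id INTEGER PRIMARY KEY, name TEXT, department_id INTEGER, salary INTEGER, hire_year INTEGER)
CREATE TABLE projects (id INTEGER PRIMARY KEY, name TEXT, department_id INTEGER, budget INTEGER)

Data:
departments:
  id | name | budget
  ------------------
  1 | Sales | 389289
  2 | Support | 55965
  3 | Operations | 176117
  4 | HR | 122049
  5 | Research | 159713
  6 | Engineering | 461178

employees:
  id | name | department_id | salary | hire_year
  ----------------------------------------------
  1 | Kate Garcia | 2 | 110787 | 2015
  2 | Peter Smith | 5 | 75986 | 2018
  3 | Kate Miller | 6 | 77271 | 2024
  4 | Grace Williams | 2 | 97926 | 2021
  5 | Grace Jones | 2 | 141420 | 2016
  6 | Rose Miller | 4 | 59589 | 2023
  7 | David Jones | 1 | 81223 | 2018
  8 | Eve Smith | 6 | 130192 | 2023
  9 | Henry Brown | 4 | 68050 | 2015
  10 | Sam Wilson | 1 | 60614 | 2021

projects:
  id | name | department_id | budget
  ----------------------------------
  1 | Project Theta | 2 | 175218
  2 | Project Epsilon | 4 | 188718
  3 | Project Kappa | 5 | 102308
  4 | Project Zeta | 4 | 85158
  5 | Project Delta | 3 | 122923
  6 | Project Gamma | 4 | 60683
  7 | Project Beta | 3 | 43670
SELECT p.name, COUNT(*) AS n FROM projects c JOIN departments p ON c.department_id = p.id GROUP BY p.id, p.name ORDER BY n DESC

Execution result:
name | n
HR | 3
Operations | 2
Support | 1
Research | 1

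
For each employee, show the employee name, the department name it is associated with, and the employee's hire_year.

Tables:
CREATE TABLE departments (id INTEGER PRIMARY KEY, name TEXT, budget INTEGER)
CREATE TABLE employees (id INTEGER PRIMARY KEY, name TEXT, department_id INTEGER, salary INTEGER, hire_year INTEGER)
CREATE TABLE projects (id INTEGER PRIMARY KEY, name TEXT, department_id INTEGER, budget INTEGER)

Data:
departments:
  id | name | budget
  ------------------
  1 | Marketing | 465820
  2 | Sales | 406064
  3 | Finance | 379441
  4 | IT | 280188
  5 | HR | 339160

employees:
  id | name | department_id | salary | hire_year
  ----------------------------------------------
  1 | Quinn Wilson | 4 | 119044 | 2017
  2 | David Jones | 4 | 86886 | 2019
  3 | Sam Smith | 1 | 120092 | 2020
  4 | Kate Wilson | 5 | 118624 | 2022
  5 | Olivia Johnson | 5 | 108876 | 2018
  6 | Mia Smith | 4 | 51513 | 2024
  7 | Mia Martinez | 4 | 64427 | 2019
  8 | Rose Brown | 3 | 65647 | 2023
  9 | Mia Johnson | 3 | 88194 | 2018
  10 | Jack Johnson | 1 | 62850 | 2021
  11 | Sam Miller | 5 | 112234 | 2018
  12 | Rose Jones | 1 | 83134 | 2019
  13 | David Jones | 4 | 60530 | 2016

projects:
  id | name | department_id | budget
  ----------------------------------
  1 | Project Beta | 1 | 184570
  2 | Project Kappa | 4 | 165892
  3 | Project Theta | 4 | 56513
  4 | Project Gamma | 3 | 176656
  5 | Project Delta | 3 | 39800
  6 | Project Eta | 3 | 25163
SELECT c.name, p.name AS department, c.hire_year FROM employees c JOIN departments p ON c.department_id = p.id

Execution result:
name | department | hire_year
Quinn Wilson | IT | 2017
David Jones | IT | 2019
Sam Smith | Marketing | 2020
Kate Wilson | HR | 2022
Olivia Johnson | HR | 2018
Mia Smith | IT | 2024
Mia Martinez | IT | 2019
Rose Brown | Finance | 2023
Mia Johnson | Finance | 2018
Jack Johnson | Marketing | 2021
Sam Miller | HR | 2018
Rose Jones | Marketing | 2019
David Jones | IT | 2016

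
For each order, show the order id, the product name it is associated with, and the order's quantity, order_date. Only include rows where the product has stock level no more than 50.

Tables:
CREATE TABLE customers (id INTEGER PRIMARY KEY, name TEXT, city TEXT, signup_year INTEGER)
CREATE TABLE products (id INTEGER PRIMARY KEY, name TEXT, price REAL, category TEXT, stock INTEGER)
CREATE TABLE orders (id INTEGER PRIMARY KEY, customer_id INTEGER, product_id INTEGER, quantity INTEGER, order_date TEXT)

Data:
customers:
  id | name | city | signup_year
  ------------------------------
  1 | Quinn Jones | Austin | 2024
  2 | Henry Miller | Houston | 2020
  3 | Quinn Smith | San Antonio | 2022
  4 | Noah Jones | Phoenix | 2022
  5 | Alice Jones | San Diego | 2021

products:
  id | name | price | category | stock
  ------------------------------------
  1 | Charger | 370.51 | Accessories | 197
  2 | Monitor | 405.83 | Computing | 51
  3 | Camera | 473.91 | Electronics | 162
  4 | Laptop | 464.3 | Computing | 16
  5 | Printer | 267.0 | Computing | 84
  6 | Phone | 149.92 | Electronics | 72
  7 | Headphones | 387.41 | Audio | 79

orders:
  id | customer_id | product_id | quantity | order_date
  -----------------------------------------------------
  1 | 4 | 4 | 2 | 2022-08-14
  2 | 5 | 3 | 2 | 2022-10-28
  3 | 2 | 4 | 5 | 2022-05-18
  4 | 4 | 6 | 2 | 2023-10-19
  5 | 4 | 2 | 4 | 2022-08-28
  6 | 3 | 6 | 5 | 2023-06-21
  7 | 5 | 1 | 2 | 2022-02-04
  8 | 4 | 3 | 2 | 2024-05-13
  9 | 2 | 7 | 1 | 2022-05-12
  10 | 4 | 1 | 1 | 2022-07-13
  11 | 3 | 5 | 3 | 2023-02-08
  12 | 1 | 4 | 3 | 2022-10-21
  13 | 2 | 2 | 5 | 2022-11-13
SELECT c.id, p.name AS product, c.quantity, c.order_date FROM orders c JOIN products p ON c.product_id = p.id WHERE p.stock <= 50

Execution result:
id | product | quantity | order_date
1 | Laptop | 2 | 2022-08-14
3 | Laptop | 5 | 2022-05-18
12 | Laptop | 3 | 2022-10-21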